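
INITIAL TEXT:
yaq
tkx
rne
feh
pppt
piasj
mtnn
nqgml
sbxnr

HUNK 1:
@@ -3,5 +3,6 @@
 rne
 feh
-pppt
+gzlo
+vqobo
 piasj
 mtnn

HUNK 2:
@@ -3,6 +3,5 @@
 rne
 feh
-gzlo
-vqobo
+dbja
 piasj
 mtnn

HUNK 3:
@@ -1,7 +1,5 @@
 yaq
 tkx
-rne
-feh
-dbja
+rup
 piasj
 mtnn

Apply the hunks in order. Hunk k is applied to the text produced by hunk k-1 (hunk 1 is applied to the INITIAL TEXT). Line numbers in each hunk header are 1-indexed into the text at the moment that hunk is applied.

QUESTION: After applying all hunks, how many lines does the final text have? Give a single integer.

Hunk 1: at line 3 remove [pppt] add [gzlo,vqobo] -> 10 lines: yaq tkx rne feh gzlo vqobo piasj mtnn nqgml sbxnr
Hunk 2: at line 3 remove [gzlo,vqobo] add [dbja] -> 9 lines: yaq tkx rne feh dbja piasj mtnn nqgml sbxnr
Hunk 3: at line 1 remove [rne,feh,dbja] add [rup] -> 7 lines: yaq tkx rup piasj mtnn nqgml sbxnr
Final line count: 7

Answer: 7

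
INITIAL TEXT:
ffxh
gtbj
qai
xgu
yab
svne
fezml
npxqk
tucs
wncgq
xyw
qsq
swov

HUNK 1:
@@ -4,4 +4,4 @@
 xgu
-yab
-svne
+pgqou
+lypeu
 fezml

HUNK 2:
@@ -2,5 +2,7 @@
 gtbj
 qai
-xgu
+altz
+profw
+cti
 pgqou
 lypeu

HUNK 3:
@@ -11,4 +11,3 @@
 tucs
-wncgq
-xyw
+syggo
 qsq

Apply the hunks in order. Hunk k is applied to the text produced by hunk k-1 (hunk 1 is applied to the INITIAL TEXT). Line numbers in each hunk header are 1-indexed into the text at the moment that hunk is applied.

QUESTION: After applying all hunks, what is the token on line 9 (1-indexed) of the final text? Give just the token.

Hunk 1: at line 4 remove [yab,svne] add [pgqou,lypeu] -> 13 lines: ffxh gtbj qai xgu pgqou lypeu fezml npxqk tucs wncgq xyw qsq swov
Hunk 2: at line 2 remove [xgu] add [altz,profw,cti] -> 15 lines: ffxh gtbj qai altz profw cti pgqou lypeu fezml npxqk tucs wncgq xyw qsq swov
Hunk 3: at line 11 remove [wncgq,xyw] add [syggo] -> 14 lines: ffxh gtbj qai altz profw cti pgqou lypeu fezml npxqk tucs syggo qsq swov
Final line 9: fezml

Answer: fezml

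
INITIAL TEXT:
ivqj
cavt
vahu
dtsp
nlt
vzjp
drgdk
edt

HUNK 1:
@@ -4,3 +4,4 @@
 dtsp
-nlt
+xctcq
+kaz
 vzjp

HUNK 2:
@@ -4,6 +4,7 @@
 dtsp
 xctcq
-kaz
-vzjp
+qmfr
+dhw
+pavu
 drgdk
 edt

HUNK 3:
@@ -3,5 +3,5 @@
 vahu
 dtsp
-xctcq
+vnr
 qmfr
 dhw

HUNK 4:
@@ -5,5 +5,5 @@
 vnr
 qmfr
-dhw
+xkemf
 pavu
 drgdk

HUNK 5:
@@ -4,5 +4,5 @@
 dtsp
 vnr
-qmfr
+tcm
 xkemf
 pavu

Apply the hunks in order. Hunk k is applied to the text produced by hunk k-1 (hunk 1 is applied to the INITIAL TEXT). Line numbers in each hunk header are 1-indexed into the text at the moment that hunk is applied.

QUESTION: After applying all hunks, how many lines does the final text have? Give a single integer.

Hunk 1: at line 4 remove [nlt] add [xctcq,kaz] -> 9 lines: ivqj cavt vahu dtsp xctcq kaz vzjp drgdk edt
Hunk 2: at line 4 remove [kaz,vzjp] add [qmfr,dhw,pavu] -> 10 lines: ivqj cavt vahu dtsp xctcq qmfr dhw pavu drgdk edt
Hunk 3: at line 3 remove [xctcq] add [vnr] -> 10 lines: ivqj cavt vahu dtsp vnr qmfr dhw pavu drgdk edt
Hunk 4: at line 5 remove [dhw] add [xkemf] -> 10 lines: ivqj cavt vahu dtsp vnr qmfr xkemf pavu drgdk edt
Hunk 5: at line 4 remove [qmfr] add [tcm] -> 10 lines: ivqj cavt vahu dtsp vnr tcm xkemf pavu drgdk edt
Final line count: 10

Answer: 10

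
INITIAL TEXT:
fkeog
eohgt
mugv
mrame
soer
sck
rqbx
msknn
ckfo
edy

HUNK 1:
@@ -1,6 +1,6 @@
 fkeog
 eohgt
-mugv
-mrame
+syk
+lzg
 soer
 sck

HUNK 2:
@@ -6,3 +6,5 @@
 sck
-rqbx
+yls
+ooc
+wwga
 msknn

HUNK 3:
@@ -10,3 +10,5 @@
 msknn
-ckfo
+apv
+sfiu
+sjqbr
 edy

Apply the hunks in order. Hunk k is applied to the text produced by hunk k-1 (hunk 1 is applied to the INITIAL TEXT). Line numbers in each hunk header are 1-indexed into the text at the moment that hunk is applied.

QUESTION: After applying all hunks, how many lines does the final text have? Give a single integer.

Hunk 1: at line 1 remove [mugv,mrame] add [syk,lzg] -> 10 lines: fkeog eohgt syk lzg soer sck rqbx msknn ckfo edy
Hunk 2: at line 6 remove [rqbx] add [yls,ooc,wwga] -> 12 lines: fkeog eohgt syk lzg soer sck yls ooc wwga msknn ckfo edy
Hunk 3: at line 10 remove [ckfo] add [apv,sfiu,sjqbr] -> 14 lines: fkeog eohgt syk lzg soer sck yls ooc wwga msknn apv sfiu sjqbr edy
Final line count: 14

Answer: 14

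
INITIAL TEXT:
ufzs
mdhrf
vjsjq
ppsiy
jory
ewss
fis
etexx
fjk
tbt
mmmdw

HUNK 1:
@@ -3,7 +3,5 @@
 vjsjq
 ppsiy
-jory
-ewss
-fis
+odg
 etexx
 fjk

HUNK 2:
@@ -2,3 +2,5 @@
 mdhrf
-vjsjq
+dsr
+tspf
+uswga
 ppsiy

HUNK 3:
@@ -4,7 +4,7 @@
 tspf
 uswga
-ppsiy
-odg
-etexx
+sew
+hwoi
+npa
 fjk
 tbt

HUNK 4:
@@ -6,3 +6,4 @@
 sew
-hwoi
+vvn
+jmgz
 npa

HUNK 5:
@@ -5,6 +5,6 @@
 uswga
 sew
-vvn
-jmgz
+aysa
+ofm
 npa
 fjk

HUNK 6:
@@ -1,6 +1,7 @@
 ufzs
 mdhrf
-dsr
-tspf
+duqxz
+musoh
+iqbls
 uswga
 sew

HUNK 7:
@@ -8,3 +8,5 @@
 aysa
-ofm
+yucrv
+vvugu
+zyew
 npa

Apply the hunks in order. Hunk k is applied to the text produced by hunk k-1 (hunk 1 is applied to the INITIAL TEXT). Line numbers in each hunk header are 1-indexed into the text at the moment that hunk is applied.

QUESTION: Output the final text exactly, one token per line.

Hunk 1: at line 3 remove [jory,ewss,fis] add [odg] -> 9 lines: ufzs mdhrf vjsjq ppsiy odg etexx fjk tbt mmmdw
Hunk 2: at line 2 remove [vjsjq] add [dsr,tspf,uswga] -> 11 lines: ufzs mdhrf dsr tspf uswga ppsiy odg etexx fjk tbt mmmdw
Hunk 3: at line 4 remove [ppsiy,odg,etexx] add [sew,hwoi,npa] -> 11 lines: ufzs mdhrf dsr tspf uswga sew hwoi npa fjk tbt mmmdw
Hunk 4: at line 6 remove [hwoi] add [vvn,jmgz] -> 12 lines: ufzs mdhrf dsr tspf uswga sew vvn jmgz npa fjk tbt mmmdw
Hunk 5: at line 5 remove [vvn,jmgz] add [aysa,ofm] -> 12 lines: ufzs mdhrf dsr tspf uswga sew aysa ofm npa fjk tbt mmmdw
Hunk 6: at line 1 remove [dsr,tspf] add [duqxz,musoh,iqbls] -> 13 lines: ufzs mdhrf duqxz musoh iqbls uswga sew aysa ofm npa fjk tbt mmmdw
Hunk 7: at line 8 remove [ofm] add [yucrv,vvugu,zyew] -> 15 lines: ufzs mdhrf duqxz musoh iqbls uswga sew aysa yucrv vvugu zyew npa fjk tbt mmmdw

Answer: ufzs
mdhrf
duqxz
musoh
iqbls
uswga
sew
aysa
yucrv
vvugu
zyew
npa
fjk
tbt
mmmdw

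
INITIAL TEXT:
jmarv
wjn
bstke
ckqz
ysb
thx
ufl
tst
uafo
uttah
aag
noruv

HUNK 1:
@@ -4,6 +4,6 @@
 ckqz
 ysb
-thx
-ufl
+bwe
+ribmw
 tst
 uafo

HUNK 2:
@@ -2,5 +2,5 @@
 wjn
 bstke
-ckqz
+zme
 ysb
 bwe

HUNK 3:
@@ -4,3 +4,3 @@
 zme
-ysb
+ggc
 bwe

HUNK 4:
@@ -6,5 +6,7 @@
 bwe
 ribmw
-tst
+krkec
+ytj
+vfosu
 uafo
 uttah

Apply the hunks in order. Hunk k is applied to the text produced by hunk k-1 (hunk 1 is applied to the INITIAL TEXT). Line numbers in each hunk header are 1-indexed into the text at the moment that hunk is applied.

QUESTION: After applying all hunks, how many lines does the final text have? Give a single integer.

Hunk 1: at line 4 remove [thx,ufl] add [bwe,ribmw] -> 12 lines: jmarv wjn bstke ckqz ysb bwe ribmw tst uafo uttah aag noruv
Hunk 2: at line 2 remove [ckqz] add [zme] -> 12 lines: jmarv wjn bstke zme ysb bwe ribmw tst uafo uttah aag noruv
Hunk 3: at line 4 remove [ysb] add [ggc] -> 12 lines: jmarv wjn bstke zme ggc bwe ribmw tst uafo uttah aag noruv
Hunk 4: at line 6 remove [tst] add [krkec,ytj,vfosu] -> 14 lines: jmarv wjn bstke zme ggc bwe ribmw krkec ytj vfosu uafo uttah aag noruv
Final line count: 14

Answer: 14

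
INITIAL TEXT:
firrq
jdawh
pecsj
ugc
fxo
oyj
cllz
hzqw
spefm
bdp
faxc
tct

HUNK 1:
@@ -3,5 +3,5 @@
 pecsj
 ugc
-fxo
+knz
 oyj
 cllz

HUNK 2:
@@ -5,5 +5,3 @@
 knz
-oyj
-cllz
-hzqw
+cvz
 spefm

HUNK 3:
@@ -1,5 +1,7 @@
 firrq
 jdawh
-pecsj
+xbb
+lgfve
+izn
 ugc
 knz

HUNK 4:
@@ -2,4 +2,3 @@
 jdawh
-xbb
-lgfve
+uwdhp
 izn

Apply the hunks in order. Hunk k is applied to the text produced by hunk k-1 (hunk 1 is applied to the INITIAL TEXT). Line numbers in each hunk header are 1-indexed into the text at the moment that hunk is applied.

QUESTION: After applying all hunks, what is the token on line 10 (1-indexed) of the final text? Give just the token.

Hunk 1: at line 3 remove [fxo] add [knz] -> 12 lines: firrq jdawh pecsj ugc knz oyj cllz hzqw spefm bdp faxc tct
Hunk 2: at line 5 remove [oyj,cllz,hzqw] add [cvz] -> 10 lines: firrq jdawh pecsj ugc knz cvz spefm bdp faxc tct
Hunk 3: at line 1 remove [pecsj] add [xbb,lgfve,izn] -> 12 lines: firrq jdawh xbb lgfve izn ugc knz cvz spefm bdp faxc tct
Hunk 4: at line 2 remove [xbb,lgfve] add [uwdhp] -> 11 lines: firrq jdawh uwdhp izn ugc knz cvz spefm bdp faxc tct
Final line 10: faxc

Answer: faxc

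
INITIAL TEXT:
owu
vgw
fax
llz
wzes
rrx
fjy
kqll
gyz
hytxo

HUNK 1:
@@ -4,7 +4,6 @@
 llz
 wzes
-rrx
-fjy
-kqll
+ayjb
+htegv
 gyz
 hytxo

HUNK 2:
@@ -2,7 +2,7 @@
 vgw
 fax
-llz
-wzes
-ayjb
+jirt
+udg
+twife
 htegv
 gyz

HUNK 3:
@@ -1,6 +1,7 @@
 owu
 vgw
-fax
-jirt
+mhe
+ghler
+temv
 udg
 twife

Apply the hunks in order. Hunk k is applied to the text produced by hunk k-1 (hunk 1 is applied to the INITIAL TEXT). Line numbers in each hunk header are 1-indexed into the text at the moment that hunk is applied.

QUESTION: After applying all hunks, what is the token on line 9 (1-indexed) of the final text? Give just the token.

Answer: gyz

Derivation:
Hunk 1: at line 4 remove [rrx,fjy,kqll] add [ayjb,htegv] -> 9 lines: owu vgw fax llz wzes ayjb htegv gyz hytxo
Hunk 2: at line 2 remove [llz,wzes,ayjb] add [jirt,udg,twife] -> 9 lines: owu vgw fax jirt udg twife htegv gyz hytxo
Hunk 3: at line 1 remove [fax,jirt] add [mhe,ghler,temv] -> 10 lines: owu vgw mhe ghler temv udg twife htegv gyz hytxo
Final line 9: gyz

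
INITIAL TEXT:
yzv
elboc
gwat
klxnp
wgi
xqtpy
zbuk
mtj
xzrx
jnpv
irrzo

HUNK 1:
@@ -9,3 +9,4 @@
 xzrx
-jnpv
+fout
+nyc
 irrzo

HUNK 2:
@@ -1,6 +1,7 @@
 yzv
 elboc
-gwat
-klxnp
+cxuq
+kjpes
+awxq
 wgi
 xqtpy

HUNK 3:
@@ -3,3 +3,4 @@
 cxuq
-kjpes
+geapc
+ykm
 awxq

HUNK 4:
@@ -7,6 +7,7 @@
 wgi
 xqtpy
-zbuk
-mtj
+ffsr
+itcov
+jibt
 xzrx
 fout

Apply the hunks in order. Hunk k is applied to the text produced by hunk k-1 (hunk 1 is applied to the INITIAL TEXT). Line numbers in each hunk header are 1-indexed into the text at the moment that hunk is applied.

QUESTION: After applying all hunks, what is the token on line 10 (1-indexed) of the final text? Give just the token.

Answer: itcov

Derivation:
Hunk 1: at line 9 remove [jnpv] add [fout,nyc] -> 12 lines: yzv elboc gwat klxnp wgi xqtpy zbuk mtj xzrx fout nyc irrzo
Hunk 2: at line 1 remove [gwat,klxnp] add [cxuq,kjpes,awxq] -> 13 lines: yzv elboc cxuq kjpes awxq wgi xqtpy zbuk mtj xzrx fout nyc irrzo
Hunk 3: at line 3 remove [kjpes] add [geapc,ykm] -> 14 lines: yzv elboc cxuq geapc ykm awxq wgi xqtpy zbuk mtj xzrx fout nyc irrzo
Hunk 4: at line 7 remove [zbuk,mtj] add [ffsr,itcov,jibt] -> 15 lines: yzv elboc cxuq geapc ykm awxq wgi xqtpy ffsr itcov jibt xzrx fout nyc irrzo
Final line 10: itcov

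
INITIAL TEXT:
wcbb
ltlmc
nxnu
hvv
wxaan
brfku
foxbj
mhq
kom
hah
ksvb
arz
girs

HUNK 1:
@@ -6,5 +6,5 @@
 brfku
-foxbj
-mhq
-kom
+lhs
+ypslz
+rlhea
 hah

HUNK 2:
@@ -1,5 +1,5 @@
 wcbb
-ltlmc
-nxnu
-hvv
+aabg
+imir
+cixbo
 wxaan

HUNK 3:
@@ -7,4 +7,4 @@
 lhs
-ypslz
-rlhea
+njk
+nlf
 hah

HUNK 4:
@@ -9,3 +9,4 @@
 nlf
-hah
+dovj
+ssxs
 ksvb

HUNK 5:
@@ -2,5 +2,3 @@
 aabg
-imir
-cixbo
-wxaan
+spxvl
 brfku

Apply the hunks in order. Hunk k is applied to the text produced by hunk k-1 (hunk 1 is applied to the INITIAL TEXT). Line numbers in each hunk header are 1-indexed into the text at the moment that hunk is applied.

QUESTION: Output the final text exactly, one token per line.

Hunk 1: at line 6 remove [foxbj,mhq,kom] add [lhs,ypslz,rlhea] -> 13 lines: wcbb ltlmc nxnu hvv wxaan brfku lhs ypslz rlhea hah ksvb arz girs
Hunk 2: at line 1 remove [ltlmc,nxnu,hvv] add [aabg,imir,cixbo] -> 13 lines: wcbb aabg imir cixbo wxaan brfku lhs ypslz rlhea hah ksvb arz girs
Hunk 3: at line 7 remove [ypslz,rlhea] add [njk,nlf] -> 13 lines: wcbb aabg imir cixbo wxaan brfku lhs njk nlf hah ksvb arz girs
Hunk 4: at line 9 remove [hah] add [dovj,ssxs] -> 14 lines: wcbb aabg imir cixbo wxaan brfku lhs njk nlf dovj ssxs ksvb arz girs
Hunk 5: at line 2 remove [imir,cixbo,wxaan] add [spxvl] -> 12 lines: wcbb aabg spxvl brfku lhs njk nlf dovj ssxs ksvb arz girs

Answer: wcbb
aabg
spxvl
brfku
lhs
njk
nlf
dovj
ssxs
ksvb
arz
girs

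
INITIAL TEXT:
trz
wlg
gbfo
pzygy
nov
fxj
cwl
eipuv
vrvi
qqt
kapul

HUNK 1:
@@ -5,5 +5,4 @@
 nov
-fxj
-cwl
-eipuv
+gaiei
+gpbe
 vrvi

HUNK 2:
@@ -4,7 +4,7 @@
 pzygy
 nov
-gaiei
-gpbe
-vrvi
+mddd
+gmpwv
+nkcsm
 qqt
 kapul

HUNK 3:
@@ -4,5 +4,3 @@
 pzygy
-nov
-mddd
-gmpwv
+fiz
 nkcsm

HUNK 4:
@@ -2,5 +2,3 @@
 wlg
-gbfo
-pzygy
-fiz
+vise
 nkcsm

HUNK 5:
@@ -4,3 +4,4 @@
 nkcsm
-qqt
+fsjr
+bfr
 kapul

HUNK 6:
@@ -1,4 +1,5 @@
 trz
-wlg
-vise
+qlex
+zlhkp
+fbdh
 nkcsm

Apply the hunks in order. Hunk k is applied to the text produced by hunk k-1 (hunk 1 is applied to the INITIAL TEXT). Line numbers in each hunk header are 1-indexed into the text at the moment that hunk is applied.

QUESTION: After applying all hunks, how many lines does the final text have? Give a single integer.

Hunk 1: at line 5 remove [fxj,cwl,eipuv] add [gaiei,gpbe] -> 10 lines: trz wlg gbfo pzygy nov gaiei gpbe vrvi qqt kapul
Hunk 2: at line 4 remove [gaiei,gpbe,vrvi] add [mddd,gmpwv,nkcsm] -> 10 lines: trz wlg gbfo pzygy nov mddd gmpwv nkcsm qqt kapul
Hunk 3: at line 4 remove [nov,mddd,gmpwv] add [fiz] -> 8 lines: trz wlg gbfo pzygy fiz nkcsm qqt kapul
Hunk 4: at line 2 remove [gbfo,pzygy,fiz] add [vise] -> 6 lines: trz wlg vise nkcsm qqt kapul
Hunk 5: at line 4 remove [qqt] add [fsjr,bfr] -> 7 lines: trz wlg vise nkcsm fsjr bfr kapul
Hunk 6: at line 1 remove [wlg,vise] add [qlex,zlhkp,fbdh] -> 8 lines: trz qlex zlhkp fbdh nkcsm fsjr bfr kapul
Final line count: 8

Answer: 8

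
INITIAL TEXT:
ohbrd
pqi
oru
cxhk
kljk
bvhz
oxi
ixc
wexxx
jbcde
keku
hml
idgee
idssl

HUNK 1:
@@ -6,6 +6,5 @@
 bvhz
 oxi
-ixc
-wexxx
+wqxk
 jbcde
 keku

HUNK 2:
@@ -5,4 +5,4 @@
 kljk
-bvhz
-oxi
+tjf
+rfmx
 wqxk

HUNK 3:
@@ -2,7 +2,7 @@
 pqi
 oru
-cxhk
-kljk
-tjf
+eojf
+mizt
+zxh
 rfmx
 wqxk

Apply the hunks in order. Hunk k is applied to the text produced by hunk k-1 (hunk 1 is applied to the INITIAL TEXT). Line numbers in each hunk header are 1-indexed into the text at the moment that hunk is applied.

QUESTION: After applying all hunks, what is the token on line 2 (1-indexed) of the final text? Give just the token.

Hunk 1: at line 6 remove [ixc,wexxx] add [wqxk] -> 13 lines: ohbrd pqi oru cxhk kljk bvhz oxi wqxk jbcde keku hml idgee idssl
Hunk 2: at line 5 remove [bvhz,oxi] add [tjf,rfmx] -> 13 lines: ohbrd pqi oru cxhk kljk tjf rfmx wqxk jbcde keku hml idgee idssl
Hunk 3: at line 2 remove [cxhk,kljk,tjf] add [eojf,mizt,zxh] -> 13 lines: ohbrd pqi oru eojf mizt zxh rfmx wqxk jbcde keku hml idgee idssl
Final line 2: pqi

Answer: pqi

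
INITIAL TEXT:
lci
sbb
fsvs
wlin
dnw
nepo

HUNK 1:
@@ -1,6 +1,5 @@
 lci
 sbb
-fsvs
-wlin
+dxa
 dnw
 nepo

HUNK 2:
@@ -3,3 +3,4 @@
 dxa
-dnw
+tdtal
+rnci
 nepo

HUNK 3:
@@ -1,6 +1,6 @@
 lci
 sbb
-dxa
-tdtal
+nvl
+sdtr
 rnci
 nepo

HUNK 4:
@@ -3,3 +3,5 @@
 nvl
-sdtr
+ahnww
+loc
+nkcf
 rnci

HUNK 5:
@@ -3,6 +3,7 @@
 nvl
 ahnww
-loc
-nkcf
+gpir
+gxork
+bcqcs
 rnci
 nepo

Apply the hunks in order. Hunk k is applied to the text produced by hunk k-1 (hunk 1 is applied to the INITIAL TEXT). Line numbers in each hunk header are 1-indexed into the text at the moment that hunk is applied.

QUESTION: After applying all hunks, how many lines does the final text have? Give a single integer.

Hunk 1: at line 1 remove [fsvs,wlin] add [dxa] -> 5 lines: lci sbb dxa dnw nepo
Hunk 2: at line 3 remove [dnw] add [tdtal,rnci] -> 6 lines: lci sbb dxa tdtal rnci nepo
Hunk 3: at line 1 remove [dxa,tdtal] add [nvl,sdtr] -> 6 lines: lci sbb nvl sdtr rnci nepo
Hunk 4: at line 3 remove [sdtr] add [ahnww,loc,nkcf] -> 8 lines: lci sbb nvl ahnww loc nkcf rnci nepo
Hunk 5: at line 3 remove [loc,nkcf] add [gpir,gxork,bcqcs] -> 9 lines: lci sbb nvl ahnww gpir gxork bcqcs rnci nepo
Final line count: 9

Answer: 9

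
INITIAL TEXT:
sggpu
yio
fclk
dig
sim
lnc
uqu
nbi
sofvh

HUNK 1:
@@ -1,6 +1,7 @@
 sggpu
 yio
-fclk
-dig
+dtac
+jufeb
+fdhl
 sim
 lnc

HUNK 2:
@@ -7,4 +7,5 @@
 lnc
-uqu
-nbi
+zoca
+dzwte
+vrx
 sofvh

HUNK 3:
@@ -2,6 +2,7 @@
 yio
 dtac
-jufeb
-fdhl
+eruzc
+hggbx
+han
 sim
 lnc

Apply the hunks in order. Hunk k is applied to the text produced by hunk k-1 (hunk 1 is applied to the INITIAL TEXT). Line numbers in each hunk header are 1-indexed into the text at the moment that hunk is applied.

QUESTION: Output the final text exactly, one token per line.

Hunk 1: at line 1 remove [fclk,dig] add [dtac,jufeb,fdhl] -> 10 lines: sggpu yio dtac jufeb fdhl sim lnc uqu nbi sofvh
Hunk 2: at line 7 remove [uqu,nbi] add [zoca,dzwte,vrx] -> 11 lines: sggpu yio dtac jufeb fdhl sim lnc zoca dzwte vrx sofvh
Hunk 3: at line 2 remove [jufeb,fdhl] add [eruzc,hggbx,han] -> 12 lines: sggpu yio dtac eruzc hggbx han sim lnc zoca dzwte vrx sofvh

Answer: sggpu
yio
dtac
eruzc
hggbx
han
sim
lnc
zoca
dzwte
vrx
sofvh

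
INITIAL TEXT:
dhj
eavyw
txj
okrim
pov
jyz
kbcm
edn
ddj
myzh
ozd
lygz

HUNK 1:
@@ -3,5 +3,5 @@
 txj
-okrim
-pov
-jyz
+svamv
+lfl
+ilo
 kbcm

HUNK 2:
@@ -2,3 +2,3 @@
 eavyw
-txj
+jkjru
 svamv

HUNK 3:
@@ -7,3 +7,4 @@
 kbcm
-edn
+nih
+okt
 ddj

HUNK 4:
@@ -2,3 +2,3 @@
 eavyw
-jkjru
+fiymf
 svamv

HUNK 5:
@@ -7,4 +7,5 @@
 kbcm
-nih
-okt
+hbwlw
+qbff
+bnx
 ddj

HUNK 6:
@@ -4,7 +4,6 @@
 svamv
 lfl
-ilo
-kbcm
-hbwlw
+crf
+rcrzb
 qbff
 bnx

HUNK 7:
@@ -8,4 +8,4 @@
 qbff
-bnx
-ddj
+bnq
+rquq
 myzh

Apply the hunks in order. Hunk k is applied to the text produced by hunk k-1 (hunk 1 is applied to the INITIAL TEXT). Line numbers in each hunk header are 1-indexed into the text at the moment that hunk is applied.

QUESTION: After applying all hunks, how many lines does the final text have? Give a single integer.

Hunk 1: at line 3 remove [okrim,pov,jyz] add [svamv,lfl,ilo] -> 12 lines: dhj eavyw txj svamv lfl ilo kbcm edn ddj myzh ozd lygz
Hunk 2: at line 2 remove [txj] add [jkjru] -> 12 lines: dhj eavyw jkjru svamv lfl ilo kbcm edn ddj myzh ozd lygz
Hunk 3: at line 7 remove [edn] add [nih,okt] -> 13 lines: dhj eavyw jkjru svamv lfl ilo kbcm nih okt ddj myzh ozd lygz
Hunk 4: at line 2 remove [jkjru] add [fiymf] -> 13 lines: dhj eavyw fiymf svamv lfl ilo kbcm nih okt ddj myzh ozd lygz
Hunk 5: at line 7 remove [nih,okt] add [hbwlw,qbff,bnx] -> 14 lines: dhj eavyw fiymf svamv lfl ilo kbcm hbwlw qbff bnx ddj myzh ozd lygz
Hunk 6: at line 4 remove [ilo,kbcm,hbwlw] add [crf,rcrzb] -> 13 lines: dhj eavyw fiymf svamv lfl crf rcrzb qbff bnx ddj myzh ozd lygz
Hunk 7: at line 8 remove [bnx,ddj] add [bnq,rquq] -> 13 lines: dhj eavyw fiymf svamv lfl crf rcrzb qbff bnq rquq myzh ozd lygz
Final line count: 13

Answer: 13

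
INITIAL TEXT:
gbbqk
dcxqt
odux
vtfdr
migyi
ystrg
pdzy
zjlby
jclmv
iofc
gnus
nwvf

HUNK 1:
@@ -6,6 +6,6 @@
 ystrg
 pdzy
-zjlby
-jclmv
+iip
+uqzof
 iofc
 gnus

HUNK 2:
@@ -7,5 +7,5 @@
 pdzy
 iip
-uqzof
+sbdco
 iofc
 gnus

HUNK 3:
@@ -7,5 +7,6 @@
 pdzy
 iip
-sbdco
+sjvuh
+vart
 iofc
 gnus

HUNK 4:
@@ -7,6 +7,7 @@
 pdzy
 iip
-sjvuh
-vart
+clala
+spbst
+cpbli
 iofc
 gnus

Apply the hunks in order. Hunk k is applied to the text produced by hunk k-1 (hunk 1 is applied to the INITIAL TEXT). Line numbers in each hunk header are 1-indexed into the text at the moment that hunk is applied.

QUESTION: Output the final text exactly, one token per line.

Answer: gbbqk
dcxqt
odux
vtfdr
migyi
ystrg
pdzy
iip
clala
spbst
cpbli
iofc
gnus
nwvf

Derivation:
Hunk 1: at line 6 remove [zjlby,jclmv] add [iip,uqzof] -> 12 lines: gbbqk dcxqt odux vtfdr migyi ystrg pdzy iip uqzof iofc gnus nwvf
Hunk 2: at line 7 remove [uqzof] add [sbdco] -> 12 lines: gbbqk dcxqt odux vtfdr migyi ystrg pdzy iip sbdco iofc gnus nwvf
Hunk 3: at line 7 remove [sbdco] add [sjvuh,vart] -> 13 lines: gbbqk dcxqt odux vtfdr migyi ystrg pdzy iip sjvuh vart iofc gnus nwvf
Hunk 4: at line 7 remove [sjvuh,vart] add [clala,spbst,cpbli] -> 14 lines: gbbqk dcxqt odux vtfdr migyi ystrg pdzy iip clala spbst cpbli iofc gnus nwvf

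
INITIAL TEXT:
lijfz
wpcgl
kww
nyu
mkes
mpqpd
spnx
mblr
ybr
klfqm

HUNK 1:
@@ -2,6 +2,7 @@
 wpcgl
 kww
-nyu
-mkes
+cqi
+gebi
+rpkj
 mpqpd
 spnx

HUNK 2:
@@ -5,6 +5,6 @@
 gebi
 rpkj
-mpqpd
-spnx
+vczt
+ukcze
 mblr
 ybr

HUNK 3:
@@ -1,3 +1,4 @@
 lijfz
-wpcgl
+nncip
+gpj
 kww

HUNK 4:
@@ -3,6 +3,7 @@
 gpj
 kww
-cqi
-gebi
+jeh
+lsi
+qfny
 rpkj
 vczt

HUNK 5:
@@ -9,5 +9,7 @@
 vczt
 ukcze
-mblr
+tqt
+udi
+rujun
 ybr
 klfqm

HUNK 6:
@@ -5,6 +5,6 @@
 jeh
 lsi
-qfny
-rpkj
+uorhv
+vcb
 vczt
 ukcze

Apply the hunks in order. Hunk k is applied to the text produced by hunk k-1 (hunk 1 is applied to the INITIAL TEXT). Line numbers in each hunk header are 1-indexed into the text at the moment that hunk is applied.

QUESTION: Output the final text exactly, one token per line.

Answer: lijfz
nncip
gpj
kww
jeh
lsi
uorhv
vcb
vczt
ukcze
tqt
udi
rujun
ybr
klfqm

Derivation:
Hunk 1: at line 2 remove [nyu,mkes] add [cqi,gebi,rpkj] -> 11 lines: lijfz wpcgl kww cqi gebi rpkj mpqpd spnx mblr ybr klfqm
Hunk 2: at line 5 remove [mpqpd,spnx] add [vczt,ukcze] -> 11 lines: lijfz wpcgl kww cqi gebi rpkj vczt ukcze mblr ybr klfqm
Hunk 3: at line 1 remove [wpcgl] add [nncip,gpj] -> 12 lines: lijfz nncip gpj kww cqi gebi rpkj vczt ukcze mblr ybr klfqm
Hunk 4: at line 3 remove [cqi,gebi] add [jeh,lsi,qfny] -> 13 lines: lijfz nncip gpj kww jeh lsi qfny rpkj vczt ukcze mblr ybr klfqm
Hunk 5: at line 9 remove [mblr] add [tqt,udi,rujun] -> 15 lines: lijfz nncip gpj kww jeh lsi qfny rpkj vczt ukcze tqt udi rujun ybr klfqm
Hunk 6: at line 5 remove [qfny,rpkj] add [uorhv,vcb] -> 15 lines: lijfz nncip gpj kww jeh lsi uorhv vcb vczt ukcze tqt udi rujun ybr klfqm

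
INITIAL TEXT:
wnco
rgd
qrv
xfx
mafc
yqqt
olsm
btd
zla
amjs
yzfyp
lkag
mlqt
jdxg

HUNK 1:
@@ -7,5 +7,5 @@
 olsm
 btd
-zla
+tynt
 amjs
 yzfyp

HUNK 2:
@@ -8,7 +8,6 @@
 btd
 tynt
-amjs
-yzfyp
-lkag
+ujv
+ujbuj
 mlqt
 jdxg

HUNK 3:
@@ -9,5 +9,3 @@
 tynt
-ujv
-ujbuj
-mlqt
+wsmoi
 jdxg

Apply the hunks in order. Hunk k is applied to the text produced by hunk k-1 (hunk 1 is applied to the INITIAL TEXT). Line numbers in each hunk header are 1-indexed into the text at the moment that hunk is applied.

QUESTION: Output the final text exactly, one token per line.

Hunk 1: at line 7 remove [zla] add [tynt] -> 14 lines: wnco rgd qrv xfx mafc yqqt olsm btd tynt amjs yzfyp lkag mlqt jdxg
Hunk 2: at line 8 remove [amjs,yzfyp,lkag] add [ujv,ujbuj] -> 13 lines: wnco rgd qrv xfx mafc yqqt olsm btd tynt ujv ujbuj mlqt jdxg
Hunk 3: at line 9 remove [ujv,ujbuj,mlqt] add [wsmoi] -> 11 lines: wnco rgd qrv xfx mafc yqqt olsm btd tynt wsmoi jdxg

Answer: wnco
rgd
qrv
xfx
mafc
yqqt
olsm
btd
tynt
wsmoi
jdxg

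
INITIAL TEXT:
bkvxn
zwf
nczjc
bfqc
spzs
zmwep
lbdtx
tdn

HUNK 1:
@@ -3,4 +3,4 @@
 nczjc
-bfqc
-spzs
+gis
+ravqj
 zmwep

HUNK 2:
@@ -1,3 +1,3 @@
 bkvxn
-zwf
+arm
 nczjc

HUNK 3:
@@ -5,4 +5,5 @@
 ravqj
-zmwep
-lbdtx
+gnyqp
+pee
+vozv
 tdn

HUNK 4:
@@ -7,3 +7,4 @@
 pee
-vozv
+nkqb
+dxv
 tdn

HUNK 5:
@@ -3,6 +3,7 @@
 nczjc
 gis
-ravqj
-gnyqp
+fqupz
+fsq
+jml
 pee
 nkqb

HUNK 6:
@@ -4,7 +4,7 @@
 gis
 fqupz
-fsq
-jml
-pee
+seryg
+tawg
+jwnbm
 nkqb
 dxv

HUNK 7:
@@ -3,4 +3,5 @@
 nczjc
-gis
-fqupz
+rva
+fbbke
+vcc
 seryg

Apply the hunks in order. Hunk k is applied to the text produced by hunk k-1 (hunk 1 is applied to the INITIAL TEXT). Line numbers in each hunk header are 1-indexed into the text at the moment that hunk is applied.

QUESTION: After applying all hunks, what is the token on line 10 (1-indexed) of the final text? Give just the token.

Hunk 1: at line 3 remove [bfqc,spzs] add [gis,ravqj] -> 8 lines: bkvxn zwf nczjc gis ravqj zmwep lbdtx tdn
Hunk 2: at line 1 remove [zwf] add [arm] -> 8 lines: bkvxn arm nczjc gis ravqj zmwep lbdtx tdn
Hunk 3: at line 5 remove [zmwep,lbdtx] add [gnyqp,pee,vozv] -> 9 lines: bkvxn arm nczjc gis ravqj gnyqp pee vozv tdn
Hunk 4: at line 7 remove [vozv] add [nkqb,dxv] -> 10 lines: bkvxn arm nczjc gis ravqj gnyqp pee nkqb dxv tdn
Hunk 5: at line 3 remove [ravqj,gnyqp] add [fqupz,fsq,jml] -> 11 lines: bkvxn arm nczjc gis fqupz fsq jml pee nkqb dxv tdn
Hunk 6: at line 4 remove [fsq,jml,pee] add [seryg,tawg,jwnbm] -> 11 lines: bkvxn arm nczjc gis fqupz seryg tawg jwnbm nkqb dxv tdn
Hunk 7: at line 3 remove [gis,fqupz] add [rva,fbbke,vcc] -> 12 lines: bkvxn arm nczjc rva fbbke vcc seryg tawg jwnbm nkqb dxv tdn
Final line 10: nkqb

Answer: nkqb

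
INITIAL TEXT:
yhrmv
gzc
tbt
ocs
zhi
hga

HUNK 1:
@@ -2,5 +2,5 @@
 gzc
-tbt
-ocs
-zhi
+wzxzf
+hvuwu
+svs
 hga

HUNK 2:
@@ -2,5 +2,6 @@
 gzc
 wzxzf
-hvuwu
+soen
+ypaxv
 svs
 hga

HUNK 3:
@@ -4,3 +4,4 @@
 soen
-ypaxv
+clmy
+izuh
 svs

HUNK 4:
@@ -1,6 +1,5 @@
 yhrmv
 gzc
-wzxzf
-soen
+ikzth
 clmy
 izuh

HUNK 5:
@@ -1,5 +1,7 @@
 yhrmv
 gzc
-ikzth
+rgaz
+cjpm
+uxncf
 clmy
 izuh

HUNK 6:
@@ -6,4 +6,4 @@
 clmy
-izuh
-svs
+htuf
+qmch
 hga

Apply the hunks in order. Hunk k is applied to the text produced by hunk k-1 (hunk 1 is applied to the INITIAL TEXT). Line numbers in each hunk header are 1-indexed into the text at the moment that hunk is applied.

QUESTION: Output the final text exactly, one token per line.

Answer: yhrmv
gzc
rgaz
cjpm
uxncf
clmy
htuf
qmch
hga

Derivation:
Hunk 1: at line 2 remove [tbt,ocs,zhi] add [wzxzf,hvuwu,svs] -> 6 lines: yhrmv gzc wzxzf hvuwu svs hga
Hunk 2: at line 2 remove [hvuwu] add [soen,ypaxv] -> 7 lines: yhrmv gzc wzxzf soen ypaxv svs hga
Hunk 3: at line 4 remove [ypaxv] add [clmy,izuh] -> 8 lines: yhrmv gzc wzxzf soen clmy izuh svs hga
Hunk 4: at line 1 remove [wzxzf,soen] add [ikzth] -> 7 lines: yhrmv gzc ikzth clmy izuh svs hga
Hunk 5: at line 1 remove [ikzth] add [rgaz,cjpm,uxncf] -> 9 lines: yhrmv gzc rgaz cjpm uxncf clmy izuh svs hga
Hunk 6: at line 6 remove [izuh,svs] add [htuf,qmch] -> 9 lines: yhrmv gzc rgaz cjpm uxncf clmy htuf qmch hga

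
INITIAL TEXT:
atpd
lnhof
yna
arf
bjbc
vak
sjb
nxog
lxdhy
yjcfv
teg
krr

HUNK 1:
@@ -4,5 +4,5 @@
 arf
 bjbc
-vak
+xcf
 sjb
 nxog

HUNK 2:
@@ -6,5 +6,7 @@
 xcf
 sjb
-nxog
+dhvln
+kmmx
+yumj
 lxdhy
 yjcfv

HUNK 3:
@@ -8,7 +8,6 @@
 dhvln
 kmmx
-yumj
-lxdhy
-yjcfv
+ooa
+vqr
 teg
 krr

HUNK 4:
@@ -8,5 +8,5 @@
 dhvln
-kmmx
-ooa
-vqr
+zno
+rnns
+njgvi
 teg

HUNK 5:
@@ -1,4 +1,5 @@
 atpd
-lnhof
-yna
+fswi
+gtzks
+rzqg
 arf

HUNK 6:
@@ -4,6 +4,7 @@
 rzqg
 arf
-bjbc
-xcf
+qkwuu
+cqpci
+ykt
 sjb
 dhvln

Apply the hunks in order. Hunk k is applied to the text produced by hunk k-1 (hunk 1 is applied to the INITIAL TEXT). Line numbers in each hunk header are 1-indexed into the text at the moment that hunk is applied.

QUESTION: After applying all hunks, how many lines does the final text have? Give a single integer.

Hunk 1: at line 4 remove [vak] add [xcf] -> 12 lines: atpd lnhof yna arf bjbc xcf sjb nxog lxdhy yjcfv teg krr
Hunk 2: at line 6 remove [nxog] add [dhvln,kmmx,yumj] -> 14 lines: atpd lnhof yna arf bjbc xcf sjb dhvln kmmx yumj lxdhy yjcfv teg krr
Hunk 3: at line 8 remove [yumj,lxdhy,yjcfv] add [ooa,vqr] -> 13 lines: atpd lnhof yna arf bjbc xcf sjb dhvln kmmx ooa vqr teg krr
Hunk 4: at line 8 remove [kmmx,ooa,vqr] add [zno,rnns,njgvi] -> 13 lines: atpd lnhof yna arf bjbc xcf sjb dhvln zno rnns njgvi teg krr
Hunk 5: at line 1 remove [lnhof,yna] add [fswi,gtzks,rzqg] -> 14 lines: atpd fswi gtzks rzqg arf bjbc xcf sjb dhvln zno rnns njgvi teg krr
Hunk 6: at line 4 remove [bjbc,xcf] add [qkwuu,cqpci,ykt] -> 15 lines: atpd fswi gtzks rzqg arf qkwuu cqpci ykt sjb dhvln zno rnns njgvi teg krr
Final line count: 15

Answer: 15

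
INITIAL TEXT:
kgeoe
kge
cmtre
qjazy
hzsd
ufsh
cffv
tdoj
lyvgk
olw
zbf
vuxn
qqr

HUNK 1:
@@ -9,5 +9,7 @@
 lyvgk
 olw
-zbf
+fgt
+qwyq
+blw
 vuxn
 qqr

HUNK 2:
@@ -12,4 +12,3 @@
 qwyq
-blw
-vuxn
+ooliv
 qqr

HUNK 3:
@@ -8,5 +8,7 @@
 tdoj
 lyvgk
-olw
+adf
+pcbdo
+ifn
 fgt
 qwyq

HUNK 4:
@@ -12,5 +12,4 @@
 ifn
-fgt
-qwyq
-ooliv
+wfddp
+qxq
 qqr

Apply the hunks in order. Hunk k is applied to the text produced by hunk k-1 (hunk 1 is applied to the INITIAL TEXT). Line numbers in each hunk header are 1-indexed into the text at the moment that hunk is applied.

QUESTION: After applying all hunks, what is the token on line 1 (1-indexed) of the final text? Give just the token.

Hunk 1: at line 9 remove [zbf] add [fgt,qwyq,blw] -> 15 lines: kgeoe kge cmtre qjazy hzsd ufsh cffv tdoj lyvgk olw fgt qwyq blw vuxn qqr
Hunk 2: at line 12 remove [blw,vuxn] add [ooliv] -> 14 lines: kgeoe kge cmtre qjazy hzsd ufsh cffv tdoj lyvgk olw fgt qwyq ooliv qqr
Hunk 3: at line 8 remove [olw] add [adf,pcbdo,ifn] -> 16 lines: kgeoe kge cmtre qjazy hzsd ufsh cffv tdoj lyvgk adf pcbdo ifn fgt qwyq ooliv qqr
Hunk 4: at line 12 remove [fgt,qwyq,ooliv] add [wfddp,qxq] -> 15 lines: kgeoe kge cmtre qjazy hzsd ufsh cffv tdoj lyvgk adf pcbdo ifn wfddp qxq qqr
Final line 1: kgeoe

Answer: kgeoe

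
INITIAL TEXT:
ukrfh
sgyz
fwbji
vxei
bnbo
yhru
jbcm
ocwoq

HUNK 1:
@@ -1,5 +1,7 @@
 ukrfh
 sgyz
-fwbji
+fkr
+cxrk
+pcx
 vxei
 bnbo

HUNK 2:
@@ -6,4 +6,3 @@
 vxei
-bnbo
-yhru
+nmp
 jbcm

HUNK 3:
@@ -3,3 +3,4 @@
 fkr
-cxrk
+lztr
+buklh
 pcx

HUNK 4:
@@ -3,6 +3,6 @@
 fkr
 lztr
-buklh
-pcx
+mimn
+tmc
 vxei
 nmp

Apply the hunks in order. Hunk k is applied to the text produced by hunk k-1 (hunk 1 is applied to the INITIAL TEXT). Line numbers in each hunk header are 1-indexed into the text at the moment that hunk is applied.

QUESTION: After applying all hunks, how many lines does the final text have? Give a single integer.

Answer: 10

Derivation:
Hunk 1: at line 1 remove [fwbji] add [fkr,cxrk,pcx] -> 10 lines: ukrfh sgyz fkr cxrk pcx vxei bnbo yhru jbcm ocwoq
Hunk 2: at line 6 remove [bnbo,yhru] add [nmp] -> 9 lines: ukrfh sgyz fkr cxrk pcx vxei nmp jbcm ocwoq
Hunk 3: at line 3 remove [cxrk] add [lztr,buklh] -> 10 lines: ukrfh sgyz fkr lztr buklh pcx vxei nmp jbcm ocwoq
Hunk 4: at line 3 remove [buklh,pcx] add [mimn,tmc] -> 10 lines: ukrfh sgyz fkr lztr mimn tmc vxei nmp jbcm ocwoq
Final line count: 10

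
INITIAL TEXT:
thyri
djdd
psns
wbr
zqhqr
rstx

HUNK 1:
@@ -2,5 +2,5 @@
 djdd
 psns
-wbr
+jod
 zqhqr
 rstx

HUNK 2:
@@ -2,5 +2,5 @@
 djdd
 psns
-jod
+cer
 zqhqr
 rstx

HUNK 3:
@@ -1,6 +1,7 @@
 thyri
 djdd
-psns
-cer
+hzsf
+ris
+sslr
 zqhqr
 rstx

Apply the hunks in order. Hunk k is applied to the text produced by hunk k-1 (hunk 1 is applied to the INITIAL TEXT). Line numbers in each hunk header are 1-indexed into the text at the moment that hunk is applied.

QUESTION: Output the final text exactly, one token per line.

Answer: thyri
djdd
hzsf
ris
sslr
zqhqr
rstx

Derivation:
Hunk 1: at line 2 remove [wbr] add [jod] -> 6 lines: thyri djdd psns jod zqhqr rstx
Hunk 2: at line 2 remove [jod] add [cer] -> 6 lines: thyri djdd psns cer zqhqr rstx
Hunk 3: at line 1 remove [psns,cer] add [hzsf,ris,sslr] -> 7 lines: thyri djdd hzsf ris sslr zqhqr rstx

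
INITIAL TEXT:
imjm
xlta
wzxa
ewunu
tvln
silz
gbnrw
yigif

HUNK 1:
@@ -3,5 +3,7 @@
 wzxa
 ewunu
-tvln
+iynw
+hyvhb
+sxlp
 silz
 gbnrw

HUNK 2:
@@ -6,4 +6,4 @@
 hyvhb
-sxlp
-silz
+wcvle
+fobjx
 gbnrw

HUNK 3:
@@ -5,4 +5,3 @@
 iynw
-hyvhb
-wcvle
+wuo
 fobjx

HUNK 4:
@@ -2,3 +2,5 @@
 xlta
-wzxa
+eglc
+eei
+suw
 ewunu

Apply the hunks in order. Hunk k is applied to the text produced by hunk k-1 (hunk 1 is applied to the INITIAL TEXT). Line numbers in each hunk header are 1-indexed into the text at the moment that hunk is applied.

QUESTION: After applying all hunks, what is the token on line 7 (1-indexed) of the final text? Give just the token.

Hunk 1: at line 3 remove [tvln] add [iynw,hyvhb,sxlp] -> 10 lines: imjm xlta wzxa ewunu iynw hyvhb sxlp silz gbnrw yigif
Hunk 2: at line 6 remove [sxlp,silz] add [wcvle,fobjx] -> 10 lines: imjm xlta wzxa ewunu iynw hyvhb wcvle fobjx gbnrw yigif
Hunk 3: at line 5 remove [hyvhb,wcvle] add [wuo] -> 9 lines: imjm xlta wzxa ewunu iynw wuo fobjx gbnrw yigif
Hunk 4: at line 2 remove [wzxa] add [eglc,eei,suw] -> 11 lines: imjm xlta eglc eei suw ewunu iynw wuo fobjx gbnrw yigif
Final line 7: iynw

Answer: iynw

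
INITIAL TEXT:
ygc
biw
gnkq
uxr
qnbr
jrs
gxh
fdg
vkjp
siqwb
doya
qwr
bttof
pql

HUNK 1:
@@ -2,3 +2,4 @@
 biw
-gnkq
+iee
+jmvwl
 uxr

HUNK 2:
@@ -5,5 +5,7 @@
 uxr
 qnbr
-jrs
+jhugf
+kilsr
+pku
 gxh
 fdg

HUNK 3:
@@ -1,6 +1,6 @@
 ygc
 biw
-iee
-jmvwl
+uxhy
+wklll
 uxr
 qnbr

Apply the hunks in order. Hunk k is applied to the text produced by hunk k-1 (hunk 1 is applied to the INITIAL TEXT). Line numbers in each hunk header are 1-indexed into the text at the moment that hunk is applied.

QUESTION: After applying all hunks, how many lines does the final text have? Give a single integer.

Answer: 17

Derivation:
Hunk 1: at line 2 remove [gnkq] add [iee,jmvwl] -> 15 lines: ygc biw iee jmvwl uxr qnbr jrs gxh fdg vkjp siqwb doya qwr bttof pql
Hunk 2: at line 5 remove [jrs] add [jhugf,kilsr,pku] -> 17 lines: ygc biw iee jmvwl uxr qnbr jhugf kilsr pku gxh fdg vkjp siqwb doya qwr bttof pql
Hunk 3: at line 1 remove [iee,jmvwl] add [uxhy,wklll] -> 17 lines: ygc biw uxhy wklll uxr qnbr jhugf kilsr pku gxh fdg vkjp siqwb doya qwr bttof pql
Final line count: 17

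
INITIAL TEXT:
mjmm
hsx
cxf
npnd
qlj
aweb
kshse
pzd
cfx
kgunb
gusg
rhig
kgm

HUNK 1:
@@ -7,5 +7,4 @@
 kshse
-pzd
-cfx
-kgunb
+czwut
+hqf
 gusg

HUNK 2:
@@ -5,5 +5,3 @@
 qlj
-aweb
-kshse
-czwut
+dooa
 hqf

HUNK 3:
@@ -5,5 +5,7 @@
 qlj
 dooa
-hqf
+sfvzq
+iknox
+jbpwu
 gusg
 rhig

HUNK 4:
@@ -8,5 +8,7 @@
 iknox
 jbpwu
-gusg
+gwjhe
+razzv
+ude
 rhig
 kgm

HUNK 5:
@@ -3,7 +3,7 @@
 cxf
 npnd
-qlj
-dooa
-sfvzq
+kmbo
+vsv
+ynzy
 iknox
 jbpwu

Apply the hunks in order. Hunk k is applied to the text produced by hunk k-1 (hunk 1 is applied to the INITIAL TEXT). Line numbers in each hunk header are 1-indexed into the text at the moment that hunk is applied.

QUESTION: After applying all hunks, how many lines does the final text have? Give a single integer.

Answer: 14

Derivation:
Hunk 1: at line 7 remove [pzd,cfx,kgunb] add [czwut,hqf] -> 12 lines: mjmm hsx cxf npnd qlj aweb kshse czwut hqf gusg rhig kgm
Hunk 2: at line 5 remove [aweb,kshse,czwut] add [dooa] -> 10 lines: mjmm hsx cxf npnd qlj dooa hqf gusg rhig kgm
Hunk 3: at line 5 remove [hqf] add [sfvzq,iknox,jbpwu] -> 12 lines: mjmm hsx cxf npnd qlj dooa sfvzq iknox jbpwu gusg rhig kgm
Hunk 4: at line 8 remove [gusg] add [gwjhe,razzv,ude] -> 14 lines: mjmm hsx cxf npnd qlj dooa sfvzq iknox jbpwu gwjhe razzv ude rhig kgm
Hunk 5: at line 3 remove [qlj,dooa,sfvzq] add [kmbo,vsv,ynzy] -> 14 lines: mjmm hsx cxf npnd kmbo vsv ynzy iknox jbpwu gwjhe razzv ude rhig kgm
Final line count: 14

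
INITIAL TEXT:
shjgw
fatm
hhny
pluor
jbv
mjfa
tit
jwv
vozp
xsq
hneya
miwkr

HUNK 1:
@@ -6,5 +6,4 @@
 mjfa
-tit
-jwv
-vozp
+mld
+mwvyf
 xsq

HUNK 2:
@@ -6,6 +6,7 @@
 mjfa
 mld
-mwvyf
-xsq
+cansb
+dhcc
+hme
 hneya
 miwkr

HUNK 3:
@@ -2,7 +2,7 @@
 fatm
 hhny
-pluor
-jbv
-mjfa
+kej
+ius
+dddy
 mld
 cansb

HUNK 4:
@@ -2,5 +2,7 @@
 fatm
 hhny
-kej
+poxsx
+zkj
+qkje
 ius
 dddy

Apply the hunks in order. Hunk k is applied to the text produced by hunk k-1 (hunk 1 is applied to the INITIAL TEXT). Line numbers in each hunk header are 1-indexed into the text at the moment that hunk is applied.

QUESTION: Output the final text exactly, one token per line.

Hunk 1: at line 6 remove [tit,jwv,vozp] add [mld,mwvyf] -> 11 lines: shjgw fatm hhny pluor jbv mjfa mld mwvyf xsq hneya miwkr
Hunk 2: at line 6 remove [mwvyf,xsq] add [cansb,dhcc,hme] -> 12 lines: shjgw fatm hhny pluor jbv mjfa mld cansb dhcc hme hneya miwkr
Hunk 3: at line 2 remove [pluor,jbv,mjfa] add [kej,ius,dddy] -> 12 lines: shjgw fatm hhny kej ius dddy mld cansb dhcc hme hneya miwkr
Hunk 4: at line 2 remove [kej] add [poxsx,zkj,qkje] -> 14 lines: shjgw fatm hhny poxsx zkj qkje ius dddy mld cansb dhcc hme hneya miwkr

Answer: shjgw
fatm
hhny
poxsx
zkj
qkje
ius
dddy
mld
cansb
dhcc
hme
hneya
miwkr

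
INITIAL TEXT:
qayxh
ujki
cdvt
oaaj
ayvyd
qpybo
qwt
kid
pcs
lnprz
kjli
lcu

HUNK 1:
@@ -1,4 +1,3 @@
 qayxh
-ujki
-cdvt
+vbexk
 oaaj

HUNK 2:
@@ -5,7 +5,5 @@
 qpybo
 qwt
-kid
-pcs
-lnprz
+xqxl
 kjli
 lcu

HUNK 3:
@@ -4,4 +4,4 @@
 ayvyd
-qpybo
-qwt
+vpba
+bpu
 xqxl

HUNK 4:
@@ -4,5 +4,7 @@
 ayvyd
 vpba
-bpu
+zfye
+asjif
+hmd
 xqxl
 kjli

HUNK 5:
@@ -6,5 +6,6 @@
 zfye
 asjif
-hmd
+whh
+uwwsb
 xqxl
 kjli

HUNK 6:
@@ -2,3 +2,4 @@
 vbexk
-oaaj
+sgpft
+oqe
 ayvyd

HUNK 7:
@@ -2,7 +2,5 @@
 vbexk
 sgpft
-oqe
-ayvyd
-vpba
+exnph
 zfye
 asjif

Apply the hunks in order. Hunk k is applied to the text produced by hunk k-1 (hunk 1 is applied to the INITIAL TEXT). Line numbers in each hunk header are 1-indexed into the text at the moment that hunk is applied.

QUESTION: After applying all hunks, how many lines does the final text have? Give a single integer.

Answer: 11

Derivation:
Hunk 1: at line 1 remove [ujki,cdvt] add [vbexk] -> 11 lines: qayxh vbexk oaaj ayvyd qpybo qwt kid pcs lnprz kjli lcu
Hunk 2: at line 5 remove [kid,pcs,lnprz] add [xqxl] -> 9 lines: qayxh vbexk oaaj ayvyd qpybo qwt xqxl kjli lcu
Hunk 3: at line 4 remove [qpybo,qwt] add [vpba,bpu] -> 9 lines: qayxh vbexk oaaj ayvyd vpba bpu xqxl kjli lcu
Hunk 4: at line 4 remove [bpu] add [zfye,asjif,hmd] -> 11 lines: qayxh vbexk oaaj ayvyd vpba zfye asjif hmd xqxl kjli lcu
Hunk 5: at line 6 remove [hmd] add [whh,uwwsb] -> 12 lines: qayxh vbexk oaaj ayvyd vpba zfye asjif whh uwwsb xqxl kjli lcu
Hunk 6: at line 2 remove [oaaj] add [sgpft,oqe] -> 13 lines: qayxh vbexk sgpft oqe ayvyd vpba zfye asjif whh uwwsb xqxl kjli lcu
Hunk 7: at line 2 remove [oqe,ayvyd,vpba] add [exnph] -> 11 lines: qayxh vbexk sgpft exnph zfye asjif whh uwwsb xqxl kjli lcu
Final line count: 11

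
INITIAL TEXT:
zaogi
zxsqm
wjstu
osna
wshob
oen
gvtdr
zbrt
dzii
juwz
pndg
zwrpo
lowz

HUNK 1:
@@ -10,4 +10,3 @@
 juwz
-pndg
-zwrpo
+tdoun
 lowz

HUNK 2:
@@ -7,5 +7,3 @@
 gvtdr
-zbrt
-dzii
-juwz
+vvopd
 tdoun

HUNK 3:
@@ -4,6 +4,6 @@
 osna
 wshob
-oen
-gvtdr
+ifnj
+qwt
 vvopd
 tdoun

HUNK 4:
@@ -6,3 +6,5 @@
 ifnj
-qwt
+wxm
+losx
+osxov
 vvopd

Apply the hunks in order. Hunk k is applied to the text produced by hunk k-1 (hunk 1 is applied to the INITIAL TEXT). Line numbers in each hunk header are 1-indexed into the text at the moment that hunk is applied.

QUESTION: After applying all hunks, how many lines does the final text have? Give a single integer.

Hunk 1: at line 10 remove [pndg,zwrpo] add [tdoun] -> 12 lines: zaogi zxsqm wjstu osna wshob oen gvtdr zbrt dzii juwz tdoun lowz
Hunk 2: at line 7 remove [zbrt,dzii,juwz] add [vvopd] -> 10 lines: zaogi zxsqm wjstu osna wshob oen gvtdr vvopd tdoun lowz
Hunk 3: at line 4 remove [oen,gvtdr] add [ifnj,qwt] -> 10 lines: zaogi zxsqm wjstu osna wshob ifnj qwt vvopd tdoun lowz
Hunk 4: at line 6 remove [qwt] add [wxm,losx,osxov] -> 12 lines: zaogi zxsqm wjstu osna wshob ifnj wxm losx osxov vvopd tdoun lowz
Final line count: 12

Answer: 12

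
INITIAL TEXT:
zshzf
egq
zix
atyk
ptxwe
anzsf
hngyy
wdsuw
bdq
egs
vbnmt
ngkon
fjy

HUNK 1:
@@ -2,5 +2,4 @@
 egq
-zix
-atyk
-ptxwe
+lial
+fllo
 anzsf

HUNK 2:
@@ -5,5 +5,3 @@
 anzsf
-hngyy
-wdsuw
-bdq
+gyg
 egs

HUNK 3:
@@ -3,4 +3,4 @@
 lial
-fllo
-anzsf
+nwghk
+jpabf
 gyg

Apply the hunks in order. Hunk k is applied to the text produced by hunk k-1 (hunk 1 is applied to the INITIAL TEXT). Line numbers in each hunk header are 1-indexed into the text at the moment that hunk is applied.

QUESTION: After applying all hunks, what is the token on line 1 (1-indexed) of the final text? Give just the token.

Answer: zshzf

Derivation:
Hunk 1: at line 2 remove [zix,atyk,ptxwe] add [lial,fllo] -> 12 lines: zshzf egq lial fllo anzsf hngyy wdsuw bdq egs vbnmt ngkon fjy
Hunk 2: at line 5 remove [hngyy,wdsuw,bdq] add [gyg] -> 10 lines: zshzf egq lial fllo anzsf gyg egs vbnmt ngkon fjy
Hunk 3: at line 3 remove [fllo,anzsf] add [nwghk,jpabf] -> 10 lines: zshzf egq lial nwghk jpabf gyg egs vbnmt ngkon fjy
Final line 1: zshzf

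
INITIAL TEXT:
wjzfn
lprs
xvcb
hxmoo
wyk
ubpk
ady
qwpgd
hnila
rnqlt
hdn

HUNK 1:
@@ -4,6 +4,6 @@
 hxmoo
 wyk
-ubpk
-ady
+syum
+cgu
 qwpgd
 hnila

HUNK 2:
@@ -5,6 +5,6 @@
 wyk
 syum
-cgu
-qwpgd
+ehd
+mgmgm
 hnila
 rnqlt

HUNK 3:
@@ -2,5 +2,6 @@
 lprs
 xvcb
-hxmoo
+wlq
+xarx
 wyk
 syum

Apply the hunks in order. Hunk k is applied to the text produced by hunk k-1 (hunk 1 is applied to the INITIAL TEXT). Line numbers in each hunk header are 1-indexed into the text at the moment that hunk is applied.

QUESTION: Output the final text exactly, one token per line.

Hunk 1: at line 4 remove [ubpk,ady] add [syum,cgu] -> 11 lines: wjzfn lprs xvcb hxmoo wyk syum cgu qwpgd hnila rnqlt hdn
Hunk 2: at line 5 remove [cgu,qwpgd] add [ehd,mgmgm] -> 11 lines: wjzfn lprs xvcb hxmoo wyk syum ehd mgmgm hnila rnqlt hdn
Hunk 3: at line 2 remove [hxmoo] add [wlq,xarx] -> 12 lines: wjzfn lprs xvcb wlq xarx wyk syum ehd mgmgm hnila rnqlt hdn

Answer: wjzfn
lprs
xvcb
wlq
xarx
wyk
syum
ehd
mgmgm
hnila
rnqlt
hdn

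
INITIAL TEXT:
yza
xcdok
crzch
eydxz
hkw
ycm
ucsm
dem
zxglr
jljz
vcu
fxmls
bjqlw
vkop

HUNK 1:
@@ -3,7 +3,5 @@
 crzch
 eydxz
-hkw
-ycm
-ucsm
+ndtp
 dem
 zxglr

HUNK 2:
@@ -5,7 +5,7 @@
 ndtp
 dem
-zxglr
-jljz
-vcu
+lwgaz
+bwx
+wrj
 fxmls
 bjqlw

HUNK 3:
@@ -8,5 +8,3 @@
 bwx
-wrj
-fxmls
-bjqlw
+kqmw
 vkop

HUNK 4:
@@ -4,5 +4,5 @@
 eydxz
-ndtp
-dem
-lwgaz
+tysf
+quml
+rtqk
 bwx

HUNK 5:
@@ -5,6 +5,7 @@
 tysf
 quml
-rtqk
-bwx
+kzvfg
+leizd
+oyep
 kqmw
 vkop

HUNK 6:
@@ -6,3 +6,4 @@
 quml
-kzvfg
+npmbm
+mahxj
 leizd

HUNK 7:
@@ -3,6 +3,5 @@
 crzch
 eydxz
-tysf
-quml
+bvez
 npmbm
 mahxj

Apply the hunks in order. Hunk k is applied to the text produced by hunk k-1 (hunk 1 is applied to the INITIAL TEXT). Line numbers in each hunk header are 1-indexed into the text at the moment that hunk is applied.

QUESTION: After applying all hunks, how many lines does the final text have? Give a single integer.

Hunk 1: at line 3 remove [hkw,ycm,ucsm] add [ndtp] -> 12 lines: yza xcdok crzch eydxz ndtp dem zxglr jljz vcu fxmls bjqlw vkop
Hunk 2: at line 5 remove [zxglr,jljz,vcu] add [lwgaz,bwx,wrj] -> 12 lines: yza xcdok crzch eydxz ndtp dem lwgaz bwx wrj fxmls bjqlw vkop
Hunk 3: at line 8 remove [wrj,fxmls,bjqlw] add [kqmw] -> 10 lines: yza xcdok crzch eydxz ndtp dem lwgaz bwx kqmw vkop
Hunk 4: at line 4 remove [ndtp,dem,lwgaz] add [tysf,quml,rtqk] -> 10 lines: yza xcdok crzch eydxz tysf quml rtqk bwx kqmw vkop
Hunk 5: at line 5 remove [rtqk,bwx] add [kzvfg,leizd,oyep] -> 11 lines: yza xcdok crzch eydxz tysf quml kzvfg leizd oyep kqmw vkop
Hunk 6: at line 6 remove [kzvfg] add [npmbm,mahxj] -> 12 lines: yza xcdok crzch eydxz tysf quml npmbm mahxj leizd oyep kqmw vkop
Hunk 7: at line 3 remove [tysf,quml] add [bvez] -> 11 lines: yza xcdok crzch eydxz bvez npmbm mahxj leizd oyep kqmw vkop
Final line count: 11

Answer: 11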